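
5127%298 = 61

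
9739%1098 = 955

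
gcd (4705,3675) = 5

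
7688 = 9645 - 1957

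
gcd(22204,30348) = 4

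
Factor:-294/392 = - 2^( - 2)*3^1= - 3/4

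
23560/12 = 1963 + 1/3 = 1963.33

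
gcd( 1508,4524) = 1508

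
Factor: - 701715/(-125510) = 123/22 = 2^( - 1 )*3^1*11^( - 1)* 41^1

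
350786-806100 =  - 455314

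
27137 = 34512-7375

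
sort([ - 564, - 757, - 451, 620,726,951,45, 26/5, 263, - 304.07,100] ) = [ - 757, - 564, - 451,-304.07,26/5, 45, 100,263, 620, 726, 951]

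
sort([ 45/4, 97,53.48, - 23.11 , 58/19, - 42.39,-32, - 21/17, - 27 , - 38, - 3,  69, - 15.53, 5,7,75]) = [-42.39, - 38, - 32, - 27 , - 23.11, - 15.53, - 3, - 21/17,58/19,5,7,45/4,53.48,69,75,97]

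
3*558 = 1674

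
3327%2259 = 1068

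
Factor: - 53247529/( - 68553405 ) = 3^( - 3 )*5^( - 1) * 557^1*95597^1*507803^ ( -1 )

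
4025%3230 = 795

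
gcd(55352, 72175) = 1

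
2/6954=1/3477  =  0.00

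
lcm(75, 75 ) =75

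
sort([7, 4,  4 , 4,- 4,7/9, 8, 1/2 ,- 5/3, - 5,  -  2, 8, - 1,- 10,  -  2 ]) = [-10, - 5, - 4 , - 2, - 2, - 5/3, - 1,1/2, 7/9 , 4, 4, 4, 7, 8,8 ]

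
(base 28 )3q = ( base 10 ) 110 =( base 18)62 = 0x6E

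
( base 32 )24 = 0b1000100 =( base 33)22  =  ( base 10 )68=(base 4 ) 1010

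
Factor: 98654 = 2^1*107^1*461^1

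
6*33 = 198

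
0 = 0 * 2522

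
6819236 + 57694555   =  64513791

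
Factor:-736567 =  - 13^1*56659^1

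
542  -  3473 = - 2931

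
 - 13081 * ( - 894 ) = 11694414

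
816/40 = 20 + 2/5   =  20.40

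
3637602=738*4929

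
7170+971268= 978438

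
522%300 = 222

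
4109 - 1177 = 2932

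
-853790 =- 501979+-351811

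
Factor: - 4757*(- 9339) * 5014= 2^1*3^1*11^1*23^1*67^1 * 71^1*109^1*283^1=222750073722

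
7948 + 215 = 8163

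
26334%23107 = 3227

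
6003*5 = 30015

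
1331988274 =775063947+556924327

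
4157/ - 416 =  - 10+3/416 = -  9.99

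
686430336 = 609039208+77391128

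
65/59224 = 65/59224= 0.00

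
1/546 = 1/546= 0.00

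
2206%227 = 163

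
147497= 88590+58907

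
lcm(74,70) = 2590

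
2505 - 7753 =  - 5248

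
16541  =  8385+8156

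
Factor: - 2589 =-3^1*863^1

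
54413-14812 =39601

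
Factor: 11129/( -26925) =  - 31/75 = - 3^ (-1)*5^( - 2)*31^1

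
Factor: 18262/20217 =794/879=2^1*3^( - 1)*293^(  -  1)*397^1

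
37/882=37/882 = 0.04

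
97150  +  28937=126087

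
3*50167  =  150501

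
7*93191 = 652337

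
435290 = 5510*79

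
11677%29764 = 11677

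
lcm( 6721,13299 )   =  625053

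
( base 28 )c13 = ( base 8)22337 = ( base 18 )1b27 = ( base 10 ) 9439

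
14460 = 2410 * 6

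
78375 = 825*95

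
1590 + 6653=8243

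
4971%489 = 81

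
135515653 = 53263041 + 82252612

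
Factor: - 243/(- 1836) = 2^ ( - 2) *3^2*17^( - 1)=9/68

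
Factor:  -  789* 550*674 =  - 2^2*3^1*5^2*11^1*263^1 * 337^1 = - 292482300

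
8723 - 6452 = 2271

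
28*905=25340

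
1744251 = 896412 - -847839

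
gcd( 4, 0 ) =4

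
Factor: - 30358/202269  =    -  2^1*3^( - 1 )* 43^1 * 191^(-1 )  =  -86/573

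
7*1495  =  10465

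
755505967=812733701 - 57227734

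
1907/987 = 1907/987=1.93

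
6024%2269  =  1486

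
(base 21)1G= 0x25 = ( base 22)1F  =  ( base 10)37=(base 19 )1I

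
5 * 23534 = 117670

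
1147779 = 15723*73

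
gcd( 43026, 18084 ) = 6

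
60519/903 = 67 + 6/301  =  67.02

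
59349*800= 47479200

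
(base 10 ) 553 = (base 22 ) 133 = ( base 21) 157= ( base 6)2321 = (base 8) 1051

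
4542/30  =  151 + 2/5 =151.40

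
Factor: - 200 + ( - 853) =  - 1053 =- 3^4*13^1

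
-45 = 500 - 545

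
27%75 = 27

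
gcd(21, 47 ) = 1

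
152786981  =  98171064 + 54615917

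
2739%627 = 231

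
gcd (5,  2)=1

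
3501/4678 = 3501/4678 = 0.75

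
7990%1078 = 444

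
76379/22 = 3471 + 17/22= 3471.77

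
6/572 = 3/286 = 0.01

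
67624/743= 67624/743 = 91.01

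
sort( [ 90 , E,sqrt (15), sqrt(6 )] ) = [ sqrt (6),E, sqrt(15), 90 ] 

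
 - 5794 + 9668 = 3874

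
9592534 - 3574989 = 6017545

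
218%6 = 2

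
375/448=375/448 = 0.84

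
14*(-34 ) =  - 476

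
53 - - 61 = 114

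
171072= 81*2112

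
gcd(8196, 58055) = 683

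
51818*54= 2798172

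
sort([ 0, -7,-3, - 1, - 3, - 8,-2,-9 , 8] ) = [ - 9,-8,-7,-3,-3,-2,  -  1,0,  8]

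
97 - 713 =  - 616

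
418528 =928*451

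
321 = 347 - 26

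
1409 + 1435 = 2844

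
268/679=268/679 = 0.39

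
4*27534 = 110136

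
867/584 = 867/584 = 1.48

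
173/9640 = 173/9640=0.02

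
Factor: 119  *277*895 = 5^1*7^1*17^1* 179^1*277^1  =  29501885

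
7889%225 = 14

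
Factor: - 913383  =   - 3^3*33829^1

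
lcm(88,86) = 3784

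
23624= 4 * 5906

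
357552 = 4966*72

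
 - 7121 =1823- 8944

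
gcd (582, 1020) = 6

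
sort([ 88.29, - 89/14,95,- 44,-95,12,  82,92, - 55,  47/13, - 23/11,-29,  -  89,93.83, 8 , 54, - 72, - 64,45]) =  [ - 95, - 89, - 72,-64, - 55, - 44, -29,  -  89/14, - 23/11, 47/13, 8, 12, 45, 54,82, 88.29,92, 93.83,95 ] 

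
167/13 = 167/13 = 12.85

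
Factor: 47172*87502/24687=2^3*3^( - 1 )*13^( - 1 )*67^1*211^ (-1)*653^1*3931^1= 1375881448/8229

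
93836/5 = 18767 + 1/5 = 18767.20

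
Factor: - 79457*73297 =-7^2*37^1 * 283^1*11351^1 =- 5823959729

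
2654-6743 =  -  4089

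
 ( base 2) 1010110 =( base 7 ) 152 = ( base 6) 222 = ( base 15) 5b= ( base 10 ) 86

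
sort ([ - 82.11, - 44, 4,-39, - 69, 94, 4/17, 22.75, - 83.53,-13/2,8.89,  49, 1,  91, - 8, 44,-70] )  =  [ - 83.53, - 82.11,-70, - 69, - 44, - 39 , - 8, - 13/2, 4/17,1,4, 8.89 , 22.75, 44,  49,91,94 ]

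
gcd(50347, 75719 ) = 1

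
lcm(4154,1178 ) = 78926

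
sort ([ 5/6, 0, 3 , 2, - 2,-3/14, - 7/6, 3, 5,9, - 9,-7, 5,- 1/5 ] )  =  [ - 9, - 7,-2, - 7/6, - 3/14 , - 1/5, 0, 5/6, 2,3,3,5,5, 9 ]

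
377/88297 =377/88297 = 0.00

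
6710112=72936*92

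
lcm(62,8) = 248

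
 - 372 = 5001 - 5373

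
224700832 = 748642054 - 523941222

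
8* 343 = 2744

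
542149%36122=319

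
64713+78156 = 142869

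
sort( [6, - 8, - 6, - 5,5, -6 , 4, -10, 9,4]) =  [ - 10, - 8 , - 6,-6 ,-5,4, 4,5,6 , 9] 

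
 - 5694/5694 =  - 1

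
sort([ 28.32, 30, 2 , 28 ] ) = [ 2,28, 28.32, 30]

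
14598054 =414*35261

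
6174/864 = 343/48 = 7.15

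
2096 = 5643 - 3547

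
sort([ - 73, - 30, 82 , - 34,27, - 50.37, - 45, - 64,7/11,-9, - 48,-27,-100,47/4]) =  [ - 100, - 73, - 64,  -  50.37,  -  48, - 45, - 34, - 30,  -  27, - 9,7/11, 47/4 , 27,82 ]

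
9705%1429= 1131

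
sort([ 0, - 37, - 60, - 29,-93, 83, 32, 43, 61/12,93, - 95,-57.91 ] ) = [ - 95,-93,- 60,  -  57.91,  -  37,  -  29, 0  ,  61/12, 32,43,  83, 93 ] 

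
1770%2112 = 1770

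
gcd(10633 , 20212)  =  31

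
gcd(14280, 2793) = 21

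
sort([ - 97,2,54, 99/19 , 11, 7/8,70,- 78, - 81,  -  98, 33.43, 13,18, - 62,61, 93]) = [ - 98, - 97, - 81, - 78, - 62,7/8,2,99/19,  11,13, 18 , 33.43, 54, 61,70, 93]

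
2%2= 0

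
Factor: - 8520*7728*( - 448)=29497466880 = 2^13*3^2*5^1*7^2 *23^1 * 71^1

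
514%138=100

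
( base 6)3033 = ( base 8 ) 1235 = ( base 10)669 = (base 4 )22131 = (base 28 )NP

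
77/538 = 77/538 = 0.14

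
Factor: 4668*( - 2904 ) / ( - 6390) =2^4*5^( - 1) * 11^2*71^( - 1)*389^1 = 753104/355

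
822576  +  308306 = 1130882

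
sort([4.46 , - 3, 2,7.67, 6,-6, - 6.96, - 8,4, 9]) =[- 8, - 6.96,-6, - 3, 2, 4, 4.46, 6, 7.67,  9]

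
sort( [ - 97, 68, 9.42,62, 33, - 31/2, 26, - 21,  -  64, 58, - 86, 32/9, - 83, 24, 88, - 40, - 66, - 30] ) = [ - 97 ,-86, - 83 , - 66, - 64, - 40 , - 30,-21, - 31/2,32/9, 9.42, 24, 26 , 33, 58, 62,68,  88]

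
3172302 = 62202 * 51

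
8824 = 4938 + 3886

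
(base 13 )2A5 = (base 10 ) 473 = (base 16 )1D9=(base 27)HE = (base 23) kd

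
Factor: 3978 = 2^1 *3^2*13^1*17^1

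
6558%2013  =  519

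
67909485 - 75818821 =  - 7909336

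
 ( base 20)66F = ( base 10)2535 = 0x9e7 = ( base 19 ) 708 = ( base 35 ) 22f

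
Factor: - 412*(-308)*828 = 105069888 = 2^6*3^2*7^1 * 11^1*23^1*103^1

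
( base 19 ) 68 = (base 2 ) 1111010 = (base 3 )11112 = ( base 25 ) 4m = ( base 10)122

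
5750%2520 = 710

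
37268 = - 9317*( - 4 )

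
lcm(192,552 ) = 4416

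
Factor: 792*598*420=2^6*3^3*5^1*7^1*11^1 * 13^1*23^1 = 198918720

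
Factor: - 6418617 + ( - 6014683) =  - 2^2*5^2*11^1 * 89^1*127^1 =- 12433300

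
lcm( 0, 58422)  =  0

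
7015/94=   74 + 59/94=74.63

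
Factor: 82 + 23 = 105 = 3^1*5^1*7^1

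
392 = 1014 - 622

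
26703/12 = 2225 + 1/4 = 2225.25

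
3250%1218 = 814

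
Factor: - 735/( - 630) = 7/6  =  2^( - 1 ) * 3^( - 1 )*7^1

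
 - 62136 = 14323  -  76459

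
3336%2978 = 358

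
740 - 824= -84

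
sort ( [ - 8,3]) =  [  -  8, 3] 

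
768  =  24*32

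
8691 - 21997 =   -  13306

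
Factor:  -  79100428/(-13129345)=2^2*5^ ( - 1)*11^1*109^1*16493^1*2625869^(-1)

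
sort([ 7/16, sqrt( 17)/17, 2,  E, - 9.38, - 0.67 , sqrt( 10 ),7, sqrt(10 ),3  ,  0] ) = [ - 9.38, - 0.67,  0,sqrt(17 ) /17,7/16,  2, E,3 , sqrt(10 ) , sqrt(10 ) , 7]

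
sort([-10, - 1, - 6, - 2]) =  [ - 10, -6 ,-2 , - 1]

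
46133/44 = 1048 +21/44 = 1048.48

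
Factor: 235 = 5^1*47^1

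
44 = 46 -2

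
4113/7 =587 + 4/7= 587.57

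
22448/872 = 2806/109  =  25.74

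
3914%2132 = 1782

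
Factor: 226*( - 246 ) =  - 2^2*3^1*41^1*113^1 = - 55596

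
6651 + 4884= 11535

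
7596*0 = 0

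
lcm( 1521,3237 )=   126243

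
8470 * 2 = 16940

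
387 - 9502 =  - 9115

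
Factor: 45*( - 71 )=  - 3^2*5^1 * 71^1  =  -3195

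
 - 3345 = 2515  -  5860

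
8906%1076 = 298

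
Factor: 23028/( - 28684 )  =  -57/71= - 3^1*19^1 * 71^( - 1 )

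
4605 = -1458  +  6063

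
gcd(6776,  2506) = 14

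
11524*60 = 691440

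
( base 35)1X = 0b1000100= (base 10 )68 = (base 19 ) 3B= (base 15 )48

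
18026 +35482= 53508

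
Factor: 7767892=2^2 * 11^1*53^1*3331^1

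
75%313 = 75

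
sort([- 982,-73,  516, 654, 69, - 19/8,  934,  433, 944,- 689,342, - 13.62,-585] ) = [-982,-689 ,-585,-73,-13.62,-19/8,69, 342,  433,  516, 654, 934, 944] 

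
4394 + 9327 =13721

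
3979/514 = 3979/514 = 7.74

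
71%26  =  19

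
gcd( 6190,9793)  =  1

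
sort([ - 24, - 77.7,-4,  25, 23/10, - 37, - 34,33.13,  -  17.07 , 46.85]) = [-77.7, - 37 , - 34, - 24, - 17.07 , - 4,  23/10,25, 33.13,46.85]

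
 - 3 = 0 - 3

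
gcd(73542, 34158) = 6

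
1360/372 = 340/93 = 3.66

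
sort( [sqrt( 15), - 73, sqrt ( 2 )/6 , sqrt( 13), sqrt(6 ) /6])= [ - 73,sqrt(2) /6,sqrt (6)/6, sqrt (13 ), sqrt( 15 )] 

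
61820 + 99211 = 161031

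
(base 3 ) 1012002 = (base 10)866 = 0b1101100010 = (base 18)2C2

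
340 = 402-62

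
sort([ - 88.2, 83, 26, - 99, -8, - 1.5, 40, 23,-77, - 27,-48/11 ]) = [  -  99,  -  88.2,-77, - 27, - 8, - 48/11, - 1.5,23, 26, 40, 83 ]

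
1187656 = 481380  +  706276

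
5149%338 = 79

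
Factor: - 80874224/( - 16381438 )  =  2^3*17^( - 1)*481807^(-1 ) *5054639^1 = 40437112/8190719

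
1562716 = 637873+924843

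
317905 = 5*63581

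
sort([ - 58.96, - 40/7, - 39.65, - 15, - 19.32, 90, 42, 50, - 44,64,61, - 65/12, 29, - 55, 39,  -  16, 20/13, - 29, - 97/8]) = [ - 58.96,-55, - 44 , - 39.65, - 29, - 19.32, - 16,-15,-97/8, - 40/7, - 65/12, 20/13,  29 , 39, 42,50, 61, 64,  90]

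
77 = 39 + 38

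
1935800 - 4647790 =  - 2711990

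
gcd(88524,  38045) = 1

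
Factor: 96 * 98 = 9408 = 2^6*3^1 * 7^2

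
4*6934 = 27736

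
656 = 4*164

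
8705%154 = 81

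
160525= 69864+90661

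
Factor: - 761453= -7^1*11^2 * 29^1 *31^1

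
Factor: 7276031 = 7^1 * 19^1*227^1*241^1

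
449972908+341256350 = 791229258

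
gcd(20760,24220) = 3460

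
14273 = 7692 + 6581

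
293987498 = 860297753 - 566310255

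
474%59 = 2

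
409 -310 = 99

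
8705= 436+8269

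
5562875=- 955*( - 5825)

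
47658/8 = 23829/4=5957.25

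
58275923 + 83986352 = 142262275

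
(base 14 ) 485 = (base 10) 901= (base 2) 1110000101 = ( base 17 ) 320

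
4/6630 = 2/3315 = 0.00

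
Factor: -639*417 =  - 3^3 * 71^1 * 139^1=- 266463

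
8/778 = 4/389 =0.01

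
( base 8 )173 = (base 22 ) 5d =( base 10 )123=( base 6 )323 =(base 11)102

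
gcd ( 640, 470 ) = 10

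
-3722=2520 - 6242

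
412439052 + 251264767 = 663703819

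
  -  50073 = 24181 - 74254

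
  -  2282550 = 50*( - 45651) 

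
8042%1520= 442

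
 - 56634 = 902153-958787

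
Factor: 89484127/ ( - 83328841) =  - 617^1*673^( -1 )*123817^( - 1 )*145031^1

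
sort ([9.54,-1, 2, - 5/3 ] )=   [ - 5/3, - 1,2, 9.54]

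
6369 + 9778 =16147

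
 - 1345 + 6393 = 5048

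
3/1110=1/370  =  0.00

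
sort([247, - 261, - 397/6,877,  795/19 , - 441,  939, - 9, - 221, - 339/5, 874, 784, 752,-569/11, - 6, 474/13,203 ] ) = [ - 441, - 261,  -  221 , - 339/5,- 397/6, - 569/11, - 9, -6,474/13, 795/19, 203 , 247, 752, 784,874, 877,939]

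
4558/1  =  4558 = 4558.00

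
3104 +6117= 9221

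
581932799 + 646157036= 1228089835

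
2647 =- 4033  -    -  6680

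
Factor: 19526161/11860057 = 11^(- 2 )*61^1*98017^(-1)*320101^1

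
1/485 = 1/485 = 0.00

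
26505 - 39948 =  - 13443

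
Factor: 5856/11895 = 32/65 = 2^5*5^( - 1)*13^( - 1 ) 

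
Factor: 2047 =23^1*89^1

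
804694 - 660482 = 144212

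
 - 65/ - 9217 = 5/709 = 0.01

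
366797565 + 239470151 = 606267716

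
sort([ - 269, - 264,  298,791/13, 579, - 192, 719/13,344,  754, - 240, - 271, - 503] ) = [-503 , - 271, - 269, - 264, - 240, - 192,719/13 , 791/13, 298, 344,579,754 ] 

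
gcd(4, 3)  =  1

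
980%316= 32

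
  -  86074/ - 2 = 43037 + 0/1 = 43037.00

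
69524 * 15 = 1042860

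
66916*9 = 602244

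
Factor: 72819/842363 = 3^4*937^(-1 ) = 81/937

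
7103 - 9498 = -2395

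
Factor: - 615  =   - 3^1*5^1*41^1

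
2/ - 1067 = -2/1067=-  0.00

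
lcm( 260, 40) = 520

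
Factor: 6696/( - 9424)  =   - 2^( - 1 )*3^3*19^( - 1)= - 27/38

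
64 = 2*32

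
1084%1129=1084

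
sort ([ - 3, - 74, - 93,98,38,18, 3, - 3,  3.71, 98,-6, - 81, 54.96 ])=[-93, - 81, - 74, - 6,-3, - 3, 3, 3.71, 18,38, 54.96, 98, 98 ] 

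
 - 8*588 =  - 4704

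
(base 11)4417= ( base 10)5826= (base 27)7ql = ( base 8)13302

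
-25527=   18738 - 44265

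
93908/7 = 93908/7 = 13415.43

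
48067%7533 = 2869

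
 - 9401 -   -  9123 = -278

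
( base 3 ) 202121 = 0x22c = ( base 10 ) 556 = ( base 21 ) 15A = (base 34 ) GC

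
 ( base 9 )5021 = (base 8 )7120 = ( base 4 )321100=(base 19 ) A2G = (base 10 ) 3664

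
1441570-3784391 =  - 2342821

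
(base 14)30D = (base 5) 4401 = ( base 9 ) 737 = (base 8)1131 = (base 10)601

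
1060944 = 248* 4278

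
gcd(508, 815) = 1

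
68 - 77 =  - 9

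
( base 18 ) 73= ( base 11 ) 108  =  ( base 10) 129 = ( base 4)2001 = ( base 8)201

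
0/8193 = 0 = 0.00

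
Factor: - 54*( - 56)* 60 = 181440 = 2^6*3^4*5^1*7^1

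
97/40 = 2 + 17/40 = 2.42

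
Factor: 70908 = 2^2*3^1*19^1*311^1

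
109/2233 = 109/2233 =0.05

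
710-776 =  - 66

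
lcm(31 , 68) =2108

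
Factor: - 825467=-825467^1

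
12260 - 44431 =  - 32171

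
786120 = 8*98265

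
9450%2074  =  1154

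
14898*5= 74490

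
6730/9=6730/9 = 747.78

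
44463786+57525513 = 101989299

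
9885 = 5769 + 4116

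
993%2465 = 993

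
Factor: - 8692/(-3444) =3^( - 1) * 7^ ( - 1)*53^1  =  53/21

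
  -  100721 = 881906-982627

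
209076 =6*34846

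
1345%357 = 274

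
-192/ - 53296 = 12/3331 = 0.00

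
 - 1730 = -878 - 852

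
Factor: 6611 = 11^1*601^1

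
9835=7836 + 1999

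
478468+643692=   1122160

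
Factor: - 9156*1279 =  - 11710524 = - 2^2 * 3^1*7^1*109^1*1279^1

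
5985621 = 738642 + 5246979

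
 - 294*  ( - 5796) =1704024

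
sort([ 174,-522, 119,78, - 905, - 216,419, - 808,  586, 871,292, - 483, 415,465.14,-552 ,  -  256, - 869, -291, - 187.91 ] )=[-905,-869, -808, - 552, - 522,-483, - 291, - 256, - 216, - 187.91, 78, 119,174, 292, 415, 419, 465.14, 586,  871 ]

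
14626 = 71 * 206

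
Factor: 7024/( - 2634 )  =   - 2^3*3^ (  -  1) = - 8/3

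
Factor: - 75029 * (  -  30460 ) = 2^2 * 5^1 * 1523^1* 75029^1= 2285383340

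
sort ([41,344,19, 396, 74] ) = [19, 41, 74,  344,396 ] 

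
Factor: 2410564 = 2^2*13^1*151^1*307^1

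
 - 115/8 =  - 15+5/8= - 14.38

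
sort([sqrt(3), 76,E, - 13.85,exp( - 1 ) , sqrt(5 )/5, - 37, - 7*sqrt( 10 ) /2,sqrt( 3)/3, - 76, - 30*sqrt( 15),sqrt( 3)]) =[ - 30*sqrt( 15 ), - 76, - 37,-13.85, -7*sqrt( 10 ) /2 , exp( - 1),sqrt( 5) /5,sqrt( 3 )/3, sqrt( 3),sqrt( 3 ), E, 76 ]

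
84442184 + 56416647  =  140858831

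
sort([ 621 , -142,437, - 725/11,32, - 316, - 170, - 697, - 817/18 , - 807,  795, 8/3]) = [ - 807, - 697,  -  316, - 170, - 142,  -  725/11 , - 817/18, 8/3,  32, 437, 621,795 ]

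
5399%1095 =1019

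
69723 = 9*7747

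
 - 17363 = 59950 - 77313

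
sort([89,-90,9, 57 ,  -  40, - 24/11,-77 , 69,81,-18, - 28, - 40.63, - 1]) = [-90, - 77, - 40.63, - 40, - 28,  -  18, - 24/11, - 1,  9, 57, 69, 81,  89]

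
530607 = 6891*77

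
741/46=741/46 = 16.11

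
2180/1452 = 1+182/363 = 1.50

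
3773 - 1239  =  2534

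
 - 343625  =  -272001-71624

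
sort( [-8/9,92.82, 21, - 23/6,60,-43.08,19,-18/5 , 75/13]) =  [-43.08,  -  23/6,-18/5,-8/9, 75/13 , 19, 21,60,92.82 ] 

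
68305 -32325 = 35980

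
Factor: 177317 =7^1*73^1*347^1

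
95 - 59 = 36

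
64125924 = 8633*7428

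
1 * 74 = 74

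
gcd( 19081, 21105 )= 1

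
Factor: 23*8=2^3*23^1 = 184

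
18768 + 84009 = 102777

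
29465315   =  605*48703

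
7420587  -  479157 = 6941430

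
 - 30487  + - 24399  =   - 54886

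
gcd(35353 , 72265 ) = 1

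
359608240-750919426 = - 391311186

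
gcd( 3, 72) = 3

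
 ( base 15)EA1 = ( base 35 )2OB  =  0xCE5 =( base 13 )166c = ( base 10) 3301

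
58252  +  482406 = 540658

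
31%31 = 0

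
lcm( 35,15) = 105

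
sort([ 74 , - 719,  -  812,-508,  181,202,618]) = [-812,-719,-508 , 74, 181,202,618 ] 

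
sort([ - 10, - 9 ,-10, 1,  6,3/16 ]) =[ - 10, - 10, - 9,  3/16, 1, 6 ]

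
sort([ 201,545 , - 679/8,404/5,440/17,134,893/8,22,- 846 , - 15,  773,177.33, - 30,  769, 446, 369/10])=[ - 846,  -  679/8, - 30, -15, 22,440/17, 369/10,404/5,  893/8 , 134,177.33,  201,446,545,769, 773] 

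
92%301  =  92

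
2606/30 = 86 + 13/15= 86.87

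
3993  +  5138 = 9131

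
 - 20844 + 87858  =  67014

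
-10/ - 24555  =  2/4911 = 0.00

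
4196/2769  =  1+1427/2769 = 1.52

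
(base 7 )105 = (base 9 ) 60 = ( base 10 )54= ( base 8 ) 66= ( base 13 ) 42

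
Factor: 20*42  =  840 = 2^3*3^1*5^1*7^1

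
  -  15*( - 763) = 11445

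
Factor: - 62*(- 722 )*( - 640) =  -  2^9 * 5^1*19^2* 31^1 = -28648960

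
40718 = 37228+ 3490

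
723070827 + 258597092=981667919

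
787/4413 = 787/4413 = 0.18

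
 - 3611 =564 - 4175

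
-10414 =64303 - 74717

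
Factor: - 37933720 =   -  2^3*5^1*11^1*73^1 *1181^1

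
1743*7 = 12201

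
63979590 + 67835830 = 131815420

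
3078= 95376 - 92298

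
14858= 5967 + 8891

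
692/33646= 346/16823 =0.02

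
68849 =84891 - 16042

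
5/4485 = 1/897 = 0.00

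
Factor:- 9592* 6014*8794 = - 2^5 * 11^1*31^1*97^1*109^1* 4397^1  =  -507293216672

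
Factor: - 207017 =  - 207017^1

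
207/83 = 2 + 41/83 =2.49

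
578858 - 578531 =327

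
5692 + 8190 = 13882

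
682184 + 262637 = 944821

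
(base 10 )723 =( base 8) 1323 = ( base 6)3203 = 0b1011010011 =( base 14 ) 399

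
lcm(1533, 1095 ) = 7665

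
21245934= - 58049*(  -  366 )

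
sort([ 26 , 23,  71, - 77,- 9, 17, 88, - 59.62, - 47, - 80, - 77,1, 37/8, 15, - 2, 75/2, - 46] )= [ - 80,-77,-77,  -  59.62, - 47, - 46, - 9,- 2, 1,37/8, 15, 17,23 , 26,75/2,71, 88] 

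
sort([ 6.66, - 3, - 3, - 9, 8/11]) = [-9, - 3, - 3, 8/11,6.66]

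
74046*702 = 51980292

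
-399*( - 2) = 798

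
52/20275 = 52/20275 = 0.00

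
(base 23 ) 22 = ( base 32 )1G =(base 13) 39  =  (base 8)60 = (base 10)48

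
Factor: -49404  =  -2^2*3^1*23^1*179^1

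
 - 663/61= - 11 + 8/61 = - 10.87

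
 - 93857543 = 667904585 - 761762128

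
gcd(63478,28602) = 2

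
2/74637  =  2/74637 = 0.00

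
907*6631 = 6014317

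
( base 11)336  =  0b110010010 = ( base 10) 402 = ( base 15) 1BC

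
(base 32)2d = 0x4D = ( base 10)77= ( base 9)85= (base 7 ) 140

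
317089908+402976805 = 720066713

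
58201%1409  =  432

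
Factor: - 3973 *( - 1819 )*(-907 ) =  - 17^1*29^1*107^1  *137^1*907^1 = - 6554786509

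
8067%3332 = 1403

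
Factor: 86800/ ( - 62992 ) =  -175/127 = - 5^2*7^1* 127^(-1)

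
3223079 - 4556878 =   -  1333799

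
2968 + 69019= 71987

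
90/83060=9/8306 = 0.00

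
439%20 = 19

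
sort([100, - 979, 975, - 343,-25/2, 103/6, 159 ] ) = [ - 979, - 343, - 25/2,103/6, 100, 159,  975] 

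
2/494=1/247=0.00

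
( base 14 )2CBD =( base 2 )1111101000111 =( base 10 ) 8007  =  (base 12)4773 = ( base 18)16CF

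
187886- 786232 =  - 598346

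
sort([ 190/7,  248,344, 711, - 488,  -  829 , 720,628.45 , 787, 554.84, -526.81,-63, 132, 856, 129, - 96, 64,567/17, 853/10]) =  [ - 829, - 526.81, - 488, - 96, -63,190/7, 567/17, 64 , 853/10,129, 132 , 248, 344,  554.84,628.45, 711,720,787, 856]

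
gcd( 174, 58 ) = 58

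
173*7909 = 1368257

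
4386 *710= 3114060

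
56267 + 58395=114662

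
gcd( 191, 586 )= 1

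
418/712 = 209/356= 0.59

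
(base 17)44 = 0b1001000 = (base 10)72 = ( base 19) 3f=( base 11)66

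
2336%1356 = 980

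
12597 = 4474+8123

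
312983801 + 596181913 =909165714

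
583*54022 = 31494826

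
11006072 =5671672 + 5334400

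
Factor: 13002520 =2^3* 5^1 * 325063^1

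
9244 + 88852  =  98096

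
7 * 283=1981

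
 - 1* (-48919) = 48919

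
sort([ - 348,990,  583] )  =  [ - 348 , 583,990 ] 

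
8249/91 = 8249/91 = 90.65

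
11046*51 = 563346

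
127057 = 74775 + 52282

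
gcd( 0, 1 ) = 1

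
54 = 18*3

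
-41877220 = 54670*(- 766) 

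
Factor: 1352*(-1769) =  - 2391688 = - 2^3 * 13^2 *29^1*61^1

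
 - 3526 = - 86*41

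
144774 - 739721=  - 594947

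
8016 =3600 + 4416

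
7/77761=7/77761=0.00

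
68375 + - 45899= 22476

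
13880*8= 111040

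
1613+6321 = 7934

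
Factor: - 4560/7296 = - 2^(-3)* 5^1= - 5/8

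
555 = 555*1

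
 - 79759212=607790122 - 687549334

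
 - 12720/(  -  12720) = 1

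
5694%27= 24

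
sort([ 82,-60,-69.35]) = [ - 69.35,-60,  82]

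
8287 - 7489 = 798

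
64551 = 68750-4199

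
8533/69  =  123 + 2/3 =123.67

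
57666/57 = 1011+ 13/19 = 1011.68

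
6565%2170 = 55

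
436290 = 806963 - 370673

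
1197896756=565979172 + 631917584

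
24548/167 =146 + 166/167 = 146.99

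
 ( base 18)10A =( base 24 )DM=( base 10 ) 334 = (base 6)1314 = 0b101001110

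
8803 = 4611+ 4192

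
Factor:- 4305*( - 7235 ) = 3^1*5^2*7^1*41^1*1447^1 = 31146675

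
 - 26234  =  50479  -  76713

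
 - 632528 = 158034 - 790562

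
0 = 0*924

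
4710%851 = 455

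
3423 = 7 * 489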